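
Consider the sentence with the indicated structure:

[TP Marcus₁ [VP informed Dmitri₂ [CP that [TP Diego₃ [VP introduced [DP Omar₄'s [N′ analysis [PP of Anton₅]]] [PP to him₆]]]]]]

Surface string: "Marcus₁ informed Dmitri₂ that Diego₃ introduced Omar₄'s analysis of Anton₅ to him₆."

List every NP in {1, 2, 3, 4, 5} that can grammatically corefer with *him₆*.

{1, 2, 4, 5}

*him* is a pronoun, so Principle B applies: it must be free in its binding domain.
Binding domain of *him₆*: the embedded TP, whose subject is Diego₃.
*Marcus₁* c-commands the pronoun but from outside its binding domain, and is not c-commanded by it → coindexation permitted.
*Dmitri₂* c-commands the pronoun but from outside its binding domain, and is not c-commanded by it → coindexation permitted.
*Diego₃* c-commands the pronoun within its binding domain → coindexation would violate Principle B.
*Omar₄* and the pronoun do not c-command one another → neither Principle B nor Principle C is at stake; coindexation permitted.
*Anton₅* and the pronoun do not c-command one another → neither Principle B nor Principle C is at stake; coindexation permitted.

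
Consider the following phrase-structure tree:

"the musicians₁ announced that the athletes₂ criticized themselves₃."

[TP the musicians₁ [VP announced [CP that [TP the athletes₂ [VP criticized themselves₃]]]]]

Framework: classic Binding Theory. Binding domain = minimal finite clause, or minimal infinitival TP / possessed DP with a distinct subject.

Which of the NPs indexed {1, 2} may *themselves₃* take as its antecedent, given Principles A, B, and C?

{2}

*themselves* is an anaphor, so Principle A applies: it must be bound in its binding domain.
Binding domain of *themselves₃*: the embedded TP, whose subject is the athletes₂.
*the musicians₁* c-commands the anaphor but is outside its binding domain → cannot satisfy Principle A.
*the athletes₂* c-commands the anaphor within its binding domain → licit binder.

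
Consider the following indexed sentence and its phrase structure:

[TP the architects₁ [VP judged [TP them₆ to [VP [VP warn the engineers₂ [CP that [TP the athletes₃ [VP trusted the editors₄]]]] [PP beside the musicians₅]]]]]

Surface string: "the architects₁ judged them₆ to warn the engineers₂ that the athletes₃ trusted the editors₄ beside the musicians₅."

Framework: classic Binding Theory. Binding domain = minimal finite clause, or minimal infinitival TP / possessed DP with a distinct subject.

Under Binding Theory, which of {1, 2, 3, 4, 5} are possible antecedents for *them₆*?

none

*them* is a pronoun, so Principle B applies: it must be free in its binding domain.
Binding domain of *them₆*: the matrix TP, whose subject is the architects₁.
*the architects₁* c-commands the pronoun within its binding domain → coindexation would violate Principle B.
*the engineers₂*: the pronoun c-commands this R-expression → coindexation would violate Principle C on *the engineers₂*.
*the athletes₃*: the pronoun c-commands this R-expression → coindexation would violate Principle C on *the athletes₃*.
*the editors₄*: the pronoun c-commands this R-expression → coindexation would violate Principle C on *the editors₄*.
*the musicians₅*: the pronoun c-commands this R-expression → coindexation would violate Principle C on *the musicians₅*.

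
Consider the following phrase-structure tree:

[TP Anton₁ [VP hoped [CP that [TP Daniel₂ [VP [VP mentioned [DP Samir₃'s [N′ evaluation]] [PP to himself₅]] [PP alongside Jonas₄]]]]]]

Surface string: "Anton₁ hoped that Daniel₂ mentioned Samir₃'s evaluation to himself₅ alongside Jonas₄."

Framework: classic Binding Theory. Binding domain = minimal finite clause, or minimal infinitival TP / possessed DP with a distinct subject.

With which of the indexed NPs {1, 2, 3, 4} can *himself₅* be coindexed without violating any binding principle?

*himself* is an anaphor, so Principle A applies: it must be bound in its binding domain.
Binding domain of *himself₅*: the embedded TP, whose subject is Daniel₂.
*Anton₁* c-commands the anaphor but is outside its binding domain → cannot satisfy Principle A.
*Daniel₂* c-commands the anaphor within its binding domain → licit binder.
*Samir₃* does not c-command the anaphor → cannot bind it.
*Jonas₄* does not c-command the anaphor → cannot bind it.

{2}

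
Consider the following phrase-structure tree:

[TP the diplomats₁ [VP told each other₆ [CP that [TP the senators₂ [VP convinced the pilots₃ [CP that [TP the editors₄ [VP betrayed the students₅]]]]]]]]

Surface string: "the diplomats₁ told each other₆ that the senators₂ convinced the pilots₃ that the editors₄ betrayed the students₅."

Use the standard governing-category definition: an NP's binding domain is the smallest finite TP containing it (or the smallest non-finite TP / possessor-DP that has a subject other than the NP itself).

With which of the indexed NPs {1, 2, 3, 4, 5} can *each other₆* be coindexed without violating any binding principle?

{1}

*each other* is an anaphor, so Principle A applies: it must be bound in its binding domain.
Binding domain of *each other₆*: the matrix TP, whose subject is the diplomats₁.
*the diplomats₁* c-commands the anaphor within its binding domain → licit binder.
*the senators₂* does not c-command the anaphor → cannot bind it.
*the pilots₃* does not c-command the anaphor → cannot bind it.
*the editors₄* does not c-command the anaphor → cannot bind it.
*the students₅* does not c-command the anaphor → cannot bind it.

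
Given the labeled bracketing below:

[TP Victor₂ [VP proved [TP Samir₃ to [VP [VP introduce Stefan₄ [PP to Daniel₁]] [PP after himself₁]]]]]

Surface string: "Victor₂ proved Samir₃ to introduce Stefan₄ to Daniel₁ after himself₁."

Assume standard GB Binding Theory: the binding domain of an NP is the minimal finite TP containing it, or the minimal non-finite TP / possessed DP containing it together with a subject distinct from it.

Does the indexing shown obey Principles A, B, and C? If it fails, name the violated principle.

Principle A

The two coindexed NPs are *Daniel₁* and *himself₁*.
*himself₁* is an anaphor. Principle A requires it to be bound within its binding domain — the embedded TP, whose subject is Samir₃.
Within that domain it is c-commanded by *Samir₃*, which does not share its index.
*Daniel₁* does not c-command the anaphor at all.
The anaphor is unbound in its domain → Principle A violation.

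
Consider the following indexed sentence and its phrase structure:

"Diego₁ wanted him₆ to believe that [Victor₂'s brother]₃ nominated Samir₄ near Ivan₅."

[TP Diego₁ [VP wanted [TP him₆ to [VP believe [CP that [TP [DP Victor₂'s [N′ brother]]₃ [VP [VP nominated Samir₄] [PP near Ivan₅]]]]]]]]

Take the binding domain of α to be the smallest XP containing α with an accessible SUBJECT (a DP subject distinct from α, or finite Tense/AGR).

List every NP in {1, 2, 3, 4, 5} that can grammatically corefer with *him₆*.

none

*him* is a pronoun, so Principle B applies: it must be free in its binding domain.
Binding domain of *him₆*: the matrix TP, whose subject is Diego₁.
*Diego₁* c-commands the pronoun within its binding domain → coindexation would violate Principle B.
*Victor₂*: the pronoun c-commands this R-expression → coindexation would violate Principle C on *Victor₂*.
*[Victor₂'s brother]₃*: the pronoun c-commands this R-expression → coindexation would violate Principle C on *[Victor₂'s brother]₃*.
*Samir₄*: the pronoun c-commands this R-expression → coindexation would violate Principle C on *Samir₄*.
*Ivan₅*: the pronoun c-commands this R-expression → coindexation would violate Principle C on *Ivan₅*.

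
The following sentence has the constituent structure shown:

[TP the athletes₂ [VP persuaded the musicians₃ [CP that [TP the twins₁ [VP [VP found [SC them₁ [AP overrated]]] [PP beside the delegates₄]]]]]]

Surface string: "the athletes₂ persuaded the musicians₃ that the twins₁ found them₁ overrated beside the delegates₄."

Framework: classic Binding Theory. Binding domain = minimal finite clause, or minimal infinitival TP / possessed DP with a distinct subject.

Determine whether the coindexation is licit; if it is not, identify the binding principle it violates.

Principle B

The two coindexed NPs are *the twins₁* and *them₁*.
*them₁* is a pronoun. Its binding domain is the embedded TP, whose subject is the twins₁.
*the twins₁* c-commands it within that domain and carries the same index.
The pronoun is locally bound → Principle B violation.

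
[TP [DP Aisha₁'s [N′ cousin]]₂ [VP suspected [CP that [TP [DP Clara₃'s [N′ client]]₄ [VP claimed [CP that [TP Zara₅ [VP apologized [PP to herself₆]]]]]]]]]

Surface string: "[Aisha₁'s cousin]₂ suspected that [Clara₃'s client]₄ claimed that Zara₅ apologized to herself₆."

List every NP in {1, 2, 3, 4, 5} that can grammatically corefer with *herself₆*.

*herself* is an anaphor, so Principle A applies: it must be bound in its binding domain.
Binding domain of *herself₆*: the embedded TP, whose subject is Zara₅.
*Aisha₁* does not c-command the anaphor → cannot bind it.
*[Aisha₁'s cousin]₂* c-commands the anaphor but is outside its binding domain → cannot satisfy Principle A.
*Clara₃* does not c-command the anaphor → cannot bind it.
*[Clara₃'s client]₄* c-commands the anaphor but is outside its binding domain → cannot satisfy Principle A.
*Zara₅* c-commands the anaphor within its binding domain → licit binder.

{5}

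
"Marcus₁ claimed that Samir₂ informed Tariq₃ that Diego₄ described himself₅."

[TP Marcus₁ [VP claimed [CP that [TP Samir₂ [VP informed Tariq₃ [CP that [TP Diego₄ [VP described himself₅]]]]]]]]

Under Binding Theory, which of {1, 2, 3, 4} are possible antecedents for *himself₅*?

*himself* is an anaphor, so Principle A applies: it must be bound in its binding domain.
Binding domain of *himself₅*: the embedded TP, whose subject is Diego₄.
*Marcus₁* c-commands the anaphor but is outside its binding domain → cannot satisfy Principle A.
*Samir₂* c-commands the anaphor but is outside its binding domain → cannot satisfy Principle A.
*Tariq₃* c-commands the anaphor but is outside its binding domain → cannot satisfy Principle A.
*Diego₄* c-commands the anaphor within its binding domain → licit binder.

{4}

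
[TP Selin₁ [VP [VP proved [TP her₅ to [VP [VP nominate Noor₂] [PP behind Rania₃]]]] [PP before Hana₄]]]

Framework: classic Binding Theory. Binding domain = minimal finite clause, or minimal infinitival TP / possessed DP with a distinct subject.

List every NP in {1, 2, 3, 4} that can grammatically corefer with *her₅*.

{4}

*her* is a pronoun, so Principle B applies: it must be free in its binding domain.
Binding domain of *her₅*: the matrix TP, whose subject is Selin₁.
*Selin₁* c-commands the pronoun within its binding domain → coindexation would violate Principle B.
*Noor₂*: the pronoun c-commands this R-expression → coindexation would violate Principle C on *Noor₂*.
*Rania₃*: the pronoun c-commands this R-expression → coindexation would violate Principle C on *Rania₃*.
*Hana₄* and the pronoun do not c-command one another → neither Principle B nor Principle C is at stake; coindexation permitted.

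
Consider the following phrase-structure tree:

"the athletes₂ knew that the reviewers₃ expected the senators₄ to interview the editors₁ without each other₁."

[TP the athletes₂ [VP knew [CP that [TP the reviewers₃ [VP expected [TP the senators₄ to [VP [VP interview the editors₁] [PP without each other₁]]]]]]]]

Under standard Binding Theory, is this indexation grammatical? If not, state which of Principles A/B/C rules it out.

The two coindexed NPs are *the editors₁* and *each other₁*.
*each other₁* is an anaphor. Principle A requires it to be bound within its binding domain — the embedded TP, whose subject is the senators₄.
Within that domain it is c-commanded by *the senators₄*, which does not share its index.
*the editors₁* does not c-command the anaphor at all.
The anaphor is unbound in its domain → Principle A violation.

Principle A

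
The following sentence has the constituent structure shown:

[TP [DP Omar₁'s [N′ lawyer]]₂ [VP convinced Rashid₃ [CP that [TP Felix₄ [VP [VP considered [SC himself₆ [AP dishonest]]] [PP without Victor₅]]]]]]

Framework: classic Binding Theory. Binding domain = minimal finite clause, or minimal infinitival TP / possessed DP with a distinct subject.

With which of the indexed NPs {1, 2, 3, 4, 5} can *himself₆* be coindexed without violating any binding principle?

{4}

*himself* is an anaphor, so Principle A applies: it must be bound in its binding domain.
Binding domain of *himself₆*: the embedded TP, whose subject is Felix₄.
*Omar₁* does not c-command the anaphor → cannot bind it.
*[Omar₁'s lawyer]₂* c-commands the anaphor but is outside its binding domain → cannot satisfy Principle A.
*Rashid₃* c-commands the anaphor but is outside its binding domain → cannot satisfy Principle A.
*Felix₄* c-commands the anaphor within its binding domain → licit binder.
*Victor₅* does not c-command the anaphor → cannot bind it.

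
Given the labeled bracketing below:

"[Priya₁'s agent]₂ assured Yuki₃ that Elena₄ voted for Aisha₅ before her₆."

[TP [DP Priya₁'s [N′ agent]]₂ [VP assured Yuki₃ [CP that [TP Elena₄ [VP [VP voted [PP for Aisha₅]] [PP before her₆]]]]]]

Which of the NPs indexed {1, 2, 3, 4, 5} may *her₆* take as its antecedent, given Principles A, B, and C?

*her* is a pronoun, so Principle B applies: it must be free in its binding domain.
Binding domain of *her₆*: the embedded TP, whose subject is Elena₄.
*Priya₁* and the pronoun do not c-command one another → neither Principle B nor Principle C is at stake; coindexation permitted.
*[Priya₁'s agent]₂* c-commands the pronoun but from outside its binding domain, and is not c-commanded by it → coindexation permitted.
*Yuki₃* c-commands the pronoun but from outside its binding domain, and is not c-commanded by it → coindexation permitted.
*Elena₄* c-commands the pronoun within its binding domain → coindexation would violate Principle B.
*Aisha₅* and the pronoun do not c-command one another → neither Principle B nor Principle C is at stake; coindexation permitted.

{1, 2, 3, 5}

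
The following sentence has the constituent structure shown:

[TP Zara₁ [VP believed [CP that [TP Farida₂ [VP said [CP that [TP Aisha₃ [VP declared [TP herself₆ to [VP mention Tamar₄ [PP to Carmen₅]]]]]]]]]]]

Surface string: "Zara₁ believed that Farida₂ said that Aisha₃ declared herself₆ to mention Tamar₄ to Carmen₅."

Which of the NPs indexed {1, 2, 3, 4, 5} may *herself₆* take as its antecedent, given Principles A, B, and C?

*herself* is an anaphor, so Principle A applies: it must be bound in its binding domain.
Binding domain of *herself₆*: the embedded TP, whose subject is Aisha₃.
*Zara₁* c-commands the anaphor but is outside its binding domain → cannot satisfy Principle A.
*Farida₂* c-commands the anaphor but is outside its binding domain → cannot satisfy Principle A.
*Aisha₃* c-commands the anaphor within its binding domain → licit binder.
*Tamar₄* does not c-command the anaphor → cannot bind it.
*Carmen₅* does not c-command the anaphor → cannot bind it.

{3}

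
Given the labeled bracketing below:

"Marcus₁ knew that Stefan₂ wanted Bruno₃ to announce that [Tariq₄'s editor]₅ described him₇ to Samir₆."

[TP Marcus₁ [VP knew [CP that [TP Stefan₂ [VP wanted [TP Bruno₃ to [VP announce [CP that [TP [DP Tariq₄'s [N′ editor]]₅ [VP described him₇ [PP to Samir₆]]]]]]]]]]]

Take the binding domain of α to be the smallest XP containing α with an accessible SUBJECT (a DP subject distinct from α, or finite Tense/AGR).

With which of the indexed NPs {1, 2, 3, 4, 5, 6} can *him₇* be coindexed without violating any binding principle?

*him* is a pronoun, so Principle B applies: it must be free in its binding domain.
Binding domain of *him₇*: the embedded TP, whose subject is [Tariq₄'s editor]₅.
*Marcus₁* c-commands the pronoun but from outside its binding domain, and is not c-commanded by it → coindexation permitted.
*Stefan₂* c-commands the pronoun but from outside its binding domain, and is not c-commanded by it → coindexation permitted.
*Bruno₃* c-commands the pronoun but from outside its binding domain, and is not c-commanded by it → coindexation permitted.
*Tariq₄* and the pronoun do not c-command one another → neither Principle B nor Principle C is at stake; coindexation permitted.
*[Tariq₄'s editor]₅* c-commands the pronoun within its binding domain → coindexation would violate Principle B.
*Samir₆*: the pronoun c-commands this R-expression → coindexation would violate Principle C on *Samir₆*.

{1, 2, 3, 4}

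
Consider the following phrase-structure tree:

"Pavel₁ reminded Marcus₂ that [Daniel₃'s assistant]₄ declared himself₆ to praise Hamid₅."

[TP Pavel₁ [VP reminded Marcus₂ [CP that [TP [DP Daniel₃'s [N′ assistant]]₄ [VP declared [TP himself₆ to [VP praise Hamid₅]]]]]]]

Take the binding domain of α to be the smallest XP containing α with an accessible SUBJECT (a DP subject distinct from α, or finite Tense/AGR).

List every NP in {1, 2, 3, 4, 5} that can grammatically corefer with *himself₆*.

{4}

*himself* is an anaphor, so Principle A applies: it must be bound in its binding domain.
Binding domain of *himself₆*: the embedded TP, whose subject is [Daniel₃'s assistant]₄.
*Pavel₁* c-commands the anaphor but is outside its binding domain → cannot satisfy Principle A.
*Marcus₂* c-commands the anaphor but is outside its binding domain → cannot satisfy Principle A.
*Daniel₃* does not c-command the anaphor → cannot bind it.
*[Daniel₃'s assistant]₄* c-commands the anaphor within its binding domain → licit binder.
*Hamid₅* does not c-command the anaphor → cannot bind it.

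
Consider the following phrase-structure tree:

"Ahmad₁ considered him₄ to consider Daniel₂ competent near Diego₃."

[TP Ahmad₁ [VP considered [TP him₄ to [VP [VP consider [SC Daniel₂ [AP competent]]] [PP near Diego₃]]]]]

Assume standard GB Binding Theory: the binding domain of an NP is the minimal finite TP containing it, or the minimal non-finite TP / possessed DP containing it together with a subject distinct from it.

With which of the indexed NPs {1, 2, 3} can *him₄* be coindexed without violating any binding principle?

*him* is a pronoun, so Principle B applies: it must be free in its binding domain.
Binding domain of *him₄*: the matrix TP, whose subject is Ahmad₁.
*Ahmad₁* c-commands the pronoun within its binding domain → coindexation would violate Principle B.
*Daniel₂*: the pronoun c-commands this R-expression → coindexation would violate Principle C on *Daniel₂*.
*Diego₃*: the pronoun c-commands this R-expression → coindexation would violate Principle C on *Diego₃*.

none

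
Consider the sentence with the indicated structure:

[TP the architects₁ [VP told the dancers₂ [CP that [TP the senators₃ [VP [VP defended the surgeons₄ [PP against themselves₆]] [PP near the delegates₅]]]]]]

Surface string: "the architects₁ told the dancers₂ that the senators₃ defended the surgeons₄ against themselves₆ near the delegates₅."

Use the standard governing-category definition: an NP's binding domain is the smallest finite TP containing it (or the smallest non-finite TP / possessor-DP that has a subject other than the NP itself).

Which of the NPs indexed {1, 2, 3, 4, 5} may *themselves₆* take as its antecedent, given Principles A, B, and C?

*themselves* is an anaphor, so Principle A applies: it must be bound in its binding domain.
Binding domain of *themselves₆*: the embedded TP, whose subject is the senators₃.
*the architects₁* c-commands the anaphor but is outside its binding domain → cannot satisfy Principle A.
*the dancers₂* c-commands the anaphor but is outside its binding domain → cannot satisfy Principle A.
*the senators₃* c-commands the anaphor within its binding domain → licit binder.
*the surgeons₄* c-commands the anaphor within its binding domain → licit binder.
*the delegates₅* does not c-command the anaphor → cannot bind it.

{3, 4}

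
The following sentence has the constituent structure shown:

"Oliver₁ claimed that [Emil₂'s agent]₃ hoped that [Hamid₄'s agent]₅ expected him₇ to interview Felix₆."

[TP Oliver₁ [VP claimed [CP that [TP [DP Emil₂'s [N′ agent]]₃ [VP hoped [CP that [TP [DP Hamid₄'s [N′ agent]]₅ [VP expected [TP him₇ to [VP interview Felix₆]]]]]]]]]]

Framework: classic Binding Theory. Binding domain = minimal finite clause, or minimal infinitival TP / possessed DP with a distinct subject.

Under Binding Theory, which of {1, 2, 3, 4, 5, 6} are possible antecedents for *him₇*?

{1, 2, 3, 4}

*him* is a pronoun, so Principle B applies: it must be free in its binding domain.
Binding domain of *him₇*: the embedded TP, whose subject is [Hamid₄'s agent]₅.
*Oliver₁* c-commands the pronoun but from outside its binding domain, and is not c-commanded by it → coindexation permitted.
*Emil₂* and the pronoun do not c-command one another → neither Principle B nor Principle C is at stake; coindexation permitted.
*[Emil₂'s agent]₃* c-commands the pronoun but from outside its binding domain, and is not c-commanded by it → coindexation permitted.
*Hamid₄* and the pronoun do not c-command one another → neither Principle B nor Principle C is at stake; coindexation permitted.
*[Hamid₄'s agent]₅* c-commands the pronoun within its binding domain → coindexation would violate Principle B.
*Felix₆*: the pronoun c-commands this R-expression → coindexation would violate Principle C on *Felix₆*.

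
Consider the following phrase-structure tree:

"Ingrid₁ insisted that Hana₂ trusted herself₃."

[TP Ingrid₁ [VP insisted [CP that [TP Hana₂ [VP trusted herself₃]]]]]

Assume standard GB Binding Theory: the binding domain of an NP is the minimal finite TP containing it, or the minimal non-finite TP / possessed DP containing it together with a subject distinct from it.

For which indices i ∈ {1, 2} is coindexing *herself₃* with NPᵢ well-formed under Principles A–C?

*herself* is an anaphor, so Principle A applies: it must be bound in its binding domain.
Binding domain of *herself₃*: the embedded TP, whose subject is Hana₂.
*Ingrid₁* c-commands the anaphor but is outside its binding domain → cannot satisfy Principle A.
*Hana₂* c-commands the anaphor within its binding domain → licit binder.

{2}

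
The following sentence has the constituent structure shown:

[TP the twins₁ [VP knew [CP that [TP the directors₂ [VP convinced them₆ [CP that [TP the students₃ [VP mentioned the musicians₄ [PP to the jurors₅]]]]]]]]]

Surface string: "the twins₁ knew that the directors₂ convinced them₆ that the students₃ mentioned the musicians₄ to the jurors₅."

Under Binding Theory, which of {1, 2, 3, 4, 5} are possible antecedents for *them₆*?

{1}

*them* is a pronoun, so Principle B applies: it must be free in its binding domain.
Binding domain of *them₆*: the embedded TP, whose subject is the directors₂.
*the twins₁* c-commands the pronoun but from outside its binding domain, and is not c-commanded by it → coindexation permitted.
*the directors₂* c-commands the pronoun within its binding domain → coindexation would violate Principle B.
*the students₃*: the pronoun c-commands this R-expression → coindexation would violate Principle C on *the students₃*.
*the musicians₄*: the pronoun c-commands this R-expression → coindexation would violate Principle C on *the musicians₄*.
*the jurors₅*: the pronoun c-commands this R-expression → coindexation would violate Principle C on *the jurors₅*.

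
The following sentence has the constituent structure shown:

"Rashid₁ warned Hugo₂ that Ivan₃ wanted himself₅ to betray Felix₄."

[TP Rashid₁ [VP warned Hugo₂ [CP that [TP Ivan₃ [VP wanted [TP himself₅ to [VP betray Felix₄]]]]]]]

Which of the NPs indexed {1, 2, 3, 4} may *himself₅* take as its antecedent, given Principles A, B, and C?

{3}

*himself* is an anaphor, so Principle A applies: it must be bound in its binding domain.
Binding domain of *himself₅*: the embedded TP, whose subject is Ivan₃.
*Rashid₁* c-commands the anaphor but is outside its binding domain → cannot satisfy Principle A.
*Hugo₂* c-commands the anaphor but is outside its binding domain → cannot satisfy Principle A.
*Ivan₃* c-commands the anaphor within its binding domain → licit binder.
*Felix₄* does not c-command the anaphor → cannot bind it.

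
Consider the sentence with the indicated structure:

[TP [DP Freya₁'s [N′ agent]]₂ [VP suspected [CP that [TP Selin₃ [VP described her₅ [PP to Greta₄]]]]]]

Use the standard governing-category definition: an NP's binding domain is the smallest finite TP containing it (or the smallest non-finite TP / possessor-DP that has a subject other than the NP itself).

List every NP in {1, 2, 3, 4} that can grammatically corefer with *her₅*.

*her* is a pronoun, so Principle B applies: it must be free in its binding domain.
Binding domain of *her₅*: the embedded TP, whose subject is Selin₃.
*Freya₁* and the pronoun do not c-command one another → neither Principle B nor Principle C is at stake; coindexation permitted.
*[Freya₁'s agent]₂* c-commands the pronoun but from outside its binding domain, and is not c-commanded by it → coindexation permitted.
*Selin₃* c-commands the pronoun within its binding domain → coindexation would violate Principle B.
*Greta₄*: the pronoun c-commands this R-expression → coindexation would violate Principle C on *Greta₄*.

{1, 2}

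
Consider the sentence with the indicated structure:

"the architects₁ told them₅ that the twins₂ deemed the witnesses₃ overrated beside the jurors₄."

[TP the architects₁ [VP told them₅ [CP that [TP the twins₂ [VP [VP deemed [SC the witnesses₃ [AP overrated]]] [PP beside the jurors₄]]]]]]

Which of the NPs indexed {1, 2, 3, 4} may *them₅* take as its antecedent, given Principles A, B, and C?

none

*them* is a pronoun, so Principle B applies: it must be free in its binding domain.
Binding domain of *them₅*: the matrix TP, whose subject is the architects₁.
*the architects₁* c-commands the pronoun within its binding domain → coindexation would violate Principle B.
*the twins₂*: the pronoun c-commands this R-expression → coindexation would violate Principle C on *the twins₂*.
*the witnesses₃*: the pronoun c-commands this R-expression → coindexation would violate Principle C on *the witnesses₃*.
*the jurors₄*: the pronoun c-commands this R-expression → coindexation would violate Principle C on *the jurors₄*.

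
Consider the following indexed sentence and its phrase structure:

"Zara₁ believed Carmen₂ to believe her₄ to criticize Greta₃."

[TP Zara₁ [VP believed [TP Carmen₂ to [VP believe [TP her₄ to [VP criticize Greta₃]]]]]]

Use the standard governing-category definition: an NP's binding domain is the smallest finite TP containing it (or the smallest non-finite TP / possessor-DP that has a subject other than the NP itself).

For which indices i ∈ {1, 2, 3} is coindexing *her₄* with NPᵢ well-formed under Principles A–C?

{1}

*her* is a pronoun, so Principle B applies: it must be free in its binding domain.
Binding domain of *her₄*: the embedded TP, whose subject is Carmen₂.
*Zara₁* c-commands the pronoun but from outside its binding domain, and is not c-commanded by it → coindexation permitted.
*Carmen₂* c-commands the pronoun within its binding domain → coindexation would violate Principle B.
*Greta₃*: the pronoun c-commands this R-expression → coindexation would violate Principle C on *Greta₃*.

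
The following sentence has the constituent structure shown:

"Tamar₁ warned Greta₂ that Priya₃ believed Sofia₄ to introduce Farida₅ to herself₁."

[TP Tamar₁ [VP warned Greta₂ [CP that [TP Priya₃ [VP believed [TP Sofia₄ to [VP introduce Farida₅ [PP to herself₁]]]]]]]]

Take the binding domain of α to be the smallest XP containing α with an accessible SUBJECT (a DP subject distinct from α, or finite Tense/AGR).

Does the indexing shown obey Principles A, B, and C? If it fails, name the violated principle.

Principle A

The two coindexed NPs are *Tamar₁* and *herself₁*.
*herself₁* is an anaphor. Principle A requires it to be bound within its binding domain — the embedded TP, whose subject is Sofia₄.
Within that domain it is c-commanded by *Sofia₄*, *Farida₅*, none of which share its index.
*Tamar₁* does c-command the anaphor, but from outside its binding domain.
The anaphor is unbound in its domain → Principle A violation.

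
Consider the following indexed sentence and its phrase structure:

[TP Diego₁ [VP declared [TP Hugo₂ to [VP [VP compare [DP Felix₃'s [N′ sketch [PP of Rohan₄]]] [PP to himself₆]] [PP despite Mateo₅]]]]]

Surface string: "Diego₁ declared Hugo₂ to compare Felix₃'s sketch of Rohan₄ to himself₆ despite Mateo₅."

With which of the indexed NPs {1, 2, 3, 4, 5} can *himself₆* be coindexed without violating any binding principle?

{2}

*himself* is an anaphor, so Principle A applies: it must be bound in its binding domain.
Binding domain of *himself₆*: the embedded TP, whose subject is Hugo₂.
*Diego₁* c-commands the anaphor but is outside its binding domain → cannot satisfy Principle A.
*Hugo₂* c-commands the anaphor within its binding domain → licit binder.
*Felix₃* does not c-command the anaphor → cannot bind it.
*Rohan₄* does not c-command the anaphor → cannot bind it.
*Mateo₅* does not c-command the anaphor → cannot bind it.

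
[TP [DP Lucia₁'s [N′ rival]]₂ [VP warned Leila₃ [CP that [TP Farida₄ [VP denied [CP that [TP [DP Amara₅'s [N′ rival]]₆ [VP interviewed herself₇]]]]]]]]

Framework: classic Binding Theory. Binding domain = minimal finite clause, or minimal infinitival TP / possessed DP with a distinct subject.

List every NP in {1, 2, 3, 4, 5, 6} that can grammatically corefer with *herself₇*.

{6}

*herself* is an anaphor, so Principle A applies: it must be bound in its binding domain.
Binding domain of *herself₇*: the embedded TP, whose subject is [Amara₅'s rival]₆.
*Lucia₁* does not c-command the anaphor → cannot bind it.
*[Lucia₁'s rival]₂* c-commands the anaphor but is outside its binding domain → cannot satisfy Principle A.
*Leila₃* c-commands the anaphor but is outside its binding domain → cannot satisfy Principle A.
*Farida₄* c-commands the anaphor but is outside its binding domain → cannot satisfy Principle A.
*Amara₅* does not c-command the anaphor → cannot bind it.
*[Amara₅'s rival]₆* c-commands the anaphor within its binding domain → licit binder.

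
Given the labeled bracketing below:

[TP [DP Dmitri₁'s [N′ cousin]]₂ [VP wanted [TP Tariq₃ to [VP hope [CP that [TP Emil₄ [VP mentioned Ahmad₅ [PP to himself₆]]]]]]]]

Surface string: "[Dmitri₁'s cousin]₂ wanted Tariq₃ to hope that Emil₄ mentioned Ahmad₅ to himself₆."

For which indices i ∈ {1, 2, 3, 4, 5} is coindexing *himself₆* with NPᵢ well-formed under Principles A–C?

*himself* is an anaphor, so Principle A applies: it must be bound in its binding domain.
Binding domain of *himself₆*: the embedded TP, whose subject is Emil₄.
*Dmitri₁* does not c-command the anaphor → cannot bind it.
*[Dmitri₁'s cousin]₂* c-commands the anaphor but is outside its binding domain → cannot satisfy Principle A.
*Tariq₃* c-commands the anaphor but is outside its binding domain → cannot satisfy Principle A.
*Emil₄* c-commands the anaphor within its binding domain → licit binder.
*Ahmad₅* c-commands the anaphor within its binding domain → licit binder.

{4, 5}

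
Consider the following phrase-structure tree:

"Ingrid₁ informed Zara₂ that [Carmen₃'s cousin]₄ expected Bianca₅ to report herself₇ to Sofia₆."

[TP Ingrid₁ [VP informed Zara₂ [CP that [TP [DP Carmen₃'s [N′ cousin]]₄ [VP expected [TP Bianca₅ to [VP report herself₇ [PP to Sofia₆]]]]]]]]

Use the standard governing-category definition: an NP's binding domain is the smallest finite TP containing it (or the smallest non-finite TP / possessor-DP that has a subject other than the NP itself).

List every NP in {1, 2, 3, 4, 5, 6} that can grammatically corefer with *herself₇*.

*herself* is an anaphor, so Principle A applies: it must be bound in its binding domain.
Binding domain of *herself₇*: the embedded TP, whose subject is Bianca₅.
*Ingrid₁* c-commands the anaphor but is outside its binding domain → cannot satisfy Principle A.
*Zara₂* c-commands the anaphor but is outside its binding domain → cannot satisfy Principle A.
*Carmen₃* does not c-command the anaphor → cannot bind it.
*[Carmen₃'s cousin]₄* c-commands the anaphor but is outside its binding domain → cannot satisfy Principle A.
*Bianca₅* c-commands the anaphor within its binding domain → licit binder.
*Sofia₆* does not c-command the anaphor → cannot bind it.

{5}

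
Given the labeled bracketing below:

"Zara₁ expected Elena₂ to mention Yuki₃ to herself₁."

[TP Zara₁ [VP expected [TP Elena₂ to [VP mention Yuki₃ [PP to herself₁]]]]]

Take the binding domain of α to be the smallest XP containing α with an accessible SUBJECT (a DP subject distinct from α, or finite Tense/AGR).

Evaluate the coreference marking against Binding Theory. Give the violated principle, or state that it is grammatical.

The two coindexed NPs are *Zara₁* and *herself₁*.
*herself₁* is an anaphor. Principle A requires it to be bound within its binding domain — the embedded TP, whose subject is Elena₂.
Within that domain it is c-commanded by *Elena₂*, *Yuki₃*, none of which share its index.
*Zara₁* does c-command the anaphor, but from outside its binding domain.
The anaphor is unbound in its domain → Principle A violation.

Principle A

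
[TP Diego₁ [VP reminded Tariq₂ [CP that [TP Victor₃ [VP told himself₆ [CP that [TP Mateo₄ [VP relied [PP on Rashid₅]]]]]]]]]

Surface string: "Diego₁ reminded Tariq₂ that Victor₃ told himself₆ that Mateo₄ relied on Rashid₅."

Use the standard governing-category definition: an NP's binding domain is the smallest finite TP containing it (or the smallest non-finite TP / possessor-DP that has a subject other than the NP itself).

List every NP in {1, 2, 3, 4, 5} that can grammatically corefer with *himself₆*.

*himself* is an anaphor, so Principle A applies: it must be bound in its binding domain.
Binding domain of *himself₆*: the embedded TP, whose subject is Victor₃.
*Diego₁* c-commands the anaphor but is outside its binding domain → cannot satisfy Principle A.
*Tariq₂* c-commands the anaphor but is outside its binding domain → cannot satisfy Principle A.
*Victor₃* c-commands the anaphor within its binding domain → licit binder.
*Mateo₄* does not c-command the anaphor → cannot bind it.
*Rashid₅* does not c-command the anaphor → cannot bind it.

{3}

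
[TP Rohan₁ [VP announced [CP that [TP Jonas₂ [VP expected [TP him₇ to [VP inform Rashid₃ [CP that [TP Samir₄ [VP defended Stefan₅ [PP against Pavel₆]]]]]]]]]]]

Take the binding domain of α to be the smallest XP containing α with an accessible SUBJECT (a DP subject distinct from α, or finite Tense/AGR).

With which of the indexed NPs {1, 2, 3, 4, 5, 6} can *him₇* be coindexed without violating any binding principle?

*him* is a pronoun, so Principle B applies: it must be free in its binding domain.
Binding domain of *him₇*: the embedded TP, whose subject is Jonas₂.
*Rohan₁* c-commands the pronoun but from outside its binding domain, and is not c-commanded by it → coindexation permitted.
*Jonas₂* c-commands the pronoun within its binding domain → coindexation would violate Principle B.
*Rashid₃*: the pronoun c-commands this R-expression → coindexation would violate Principle C on *Rashid₃*.
*Samir₄*: the pronoun c-commands this R-expression → coindexation would violate Principle C on *Samir₄*.
*Stefan₅*: the pronoun c-commands this R-expression → coindexation would violate Principle C on *Stefan₅*.
*Pavel₆*: the pronoun c-commands this R-expression → coindexation would violate Principle C on *Pavel₆*.

{1}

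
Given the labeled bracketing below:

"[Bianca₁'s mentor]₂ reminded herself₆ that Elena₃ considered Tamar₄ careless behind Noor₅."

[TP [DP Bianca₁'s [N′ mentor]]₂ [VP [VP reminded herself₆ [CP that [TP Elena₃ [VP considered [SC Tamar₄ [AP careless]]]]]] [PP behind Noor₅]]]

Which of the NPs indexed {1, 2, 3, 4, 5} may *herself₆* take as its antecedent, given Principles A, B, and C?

*herself* is an anaphor, so Principle A applies: it must be bound in its binding domain.
Binding domain of *herself₆*: the matrix TP, whose subject is [Bianca₁'s mentor]₂.
*Bianca₁* does not c-command the anaphor → cannot bind it.
*[Bianca₁'s mentor]₂* c-commands the anaphor within its binding domain → licit binder.
*Elena₃* does not c-command the anaphor → cannot bind it.
*Tamar₄* does not c-command the anaphor → cannot bind it.
*Noor₅* does not c-command the anaphor → cannot bind it.

{2}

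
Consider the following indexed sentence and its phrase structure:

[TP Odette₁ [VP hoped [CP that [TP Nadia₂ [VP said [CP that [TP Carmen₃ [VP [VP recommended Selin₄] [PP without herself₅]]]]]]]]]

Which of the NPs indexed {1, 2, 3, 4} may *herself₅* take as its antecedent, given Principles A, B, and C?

*herself* is an anaphor, so Principle A applies: it must be bound in its binding domain.
Binding domain of *herself₅*: the embedded TP, whose subject is Carmen₃.
*Odette₁* c-commands the anaphor but is outside its binding domain → cannot satisfy Principle A.
*Nadia₂* c-commands the anaphor but is outside its binding domain → cannot satisfy Principle A.
*Carmen₃* c-commands the anaphor within its binding domain → licit binder.
*Selin₄* does not c-command the anaphor → cannot bind it.

{3}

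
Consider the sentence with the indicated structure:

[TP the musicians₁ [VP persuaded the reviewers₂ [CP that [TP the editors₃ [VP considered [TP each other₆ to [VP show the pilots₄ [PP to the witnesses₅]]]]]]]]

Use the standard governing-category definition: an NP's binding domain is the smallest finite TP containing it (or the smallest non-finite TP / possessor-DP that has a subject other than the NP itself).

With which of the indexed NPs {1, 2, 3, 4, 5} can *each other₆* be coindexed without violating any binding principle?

*each other* is an anaphor, so Principle A applies: it must be bound in its binding domain.
Binding domain of *each other₆*: the embedded TP, whose subject is the editors₃.
*the musicians₁* c-commands the anaphor but is outside its binding domain → cannot satisfy Principle A.
*the reviewers₂* c-commands the anaphor but is outside its binding domain → cannot satisfy Principle A.
*the editors₃* c-commands the anaphor within its binding domain → licit binder.
*the pilots₄* does not c-command the anaphor → cannot bind it.
*the witnesses₅* does not c-command the anaphor → cannot bind it.

{3}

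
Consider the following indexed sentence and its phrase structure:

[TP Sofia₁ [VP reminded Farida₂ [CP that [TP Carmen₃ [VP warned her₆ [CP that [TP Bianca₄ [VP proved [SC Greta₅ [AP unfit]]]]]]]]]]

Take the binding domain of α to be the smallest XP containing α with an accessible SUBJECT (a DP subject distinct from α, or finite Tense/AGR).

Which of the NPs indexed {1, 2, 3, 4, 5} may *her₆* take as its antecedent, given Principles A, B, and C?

*her* is a pronoun, so Principle B applies: it must be free in its binding domain.
Binding domain of *her₆*: the embedded TP, whose subject is Carmen₃.
*Sofia₁* c-commands the pronoun but from outside its binding domain, and is not c-commanded by it → coindexation permitted.
*Farida₂* c-commands the pronoun but from outside its binding domain, and is not c-commanded by it → coindexation permitted.
*Carmen₃* c-commands the pronoun within its binding domain → coindexation would violate Principle B.
*Bianca₄*: the pronoun c-commands this R-expression → coindexation would violate Principle C on *Bianca₄*.
*Greta₅*: the pronoun c-commands this R-expression → coindexation would violate Principle C on *Greta₅*.

{1, 2}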